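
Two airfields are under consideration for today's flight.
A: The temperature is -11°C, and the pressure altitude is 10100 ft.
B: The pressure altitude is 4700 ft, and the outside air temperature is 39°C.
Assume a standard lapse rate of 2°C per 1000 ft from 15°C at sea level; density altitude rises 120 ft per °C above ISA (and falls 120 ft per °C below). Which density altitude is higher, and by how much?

A by 696 ft

A: ISA temp = -5.2°C, deviation -5.8°C, DA = 10100 + 120 × (-5.8) = 9404 ft.
B: ISA temp = 5.6°C, deviation +33.4°C, DA = 4700 + 120 × 33.4 = 8708 ft.
A is higher by 9404 − 8708 = 696 ft.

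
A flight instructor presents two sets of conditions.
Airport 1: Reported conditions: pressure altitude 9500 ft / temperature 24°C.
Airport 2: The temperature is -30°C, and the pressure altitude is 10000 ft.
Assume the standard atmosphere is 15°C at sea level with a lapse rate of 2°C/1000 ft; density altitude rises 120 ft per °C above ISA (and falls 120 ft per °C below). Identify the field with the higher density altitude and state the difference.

Airport 1: ISA temp = -4°C, deviation +28°C, DA = 9500 + 120 × 28 = 12860 ft.
Airport 2: ISA temp = -5°C, deviation -25°C, DA = 10000 + 120 × (-25) = 7000 ft.
Airport 1 is higher by 12860 − 7000 = 5860 ft.

Airport 1 by 5860 ft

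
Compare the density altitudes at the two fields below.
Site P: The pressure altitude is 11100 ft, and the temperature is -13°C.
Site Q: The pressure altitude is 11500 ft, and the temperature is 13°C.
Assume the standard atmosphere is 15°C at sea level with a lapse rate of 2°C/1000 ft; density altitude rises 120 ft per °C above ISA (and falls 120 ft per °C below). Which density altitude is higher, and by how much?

Site P: ISA temp = -7.2°C, deviation -5.8°C, DA = 11100 + 120 × (-5.8) = 10404 ft.
Site Q: ISA temp = -8°C, deviation +21°C, DA = 11500 + 120 × 21 = 14020 ft.
Site Q is higher by 14020 − 10404 = 3616 ft.

Site Q by 3616 ft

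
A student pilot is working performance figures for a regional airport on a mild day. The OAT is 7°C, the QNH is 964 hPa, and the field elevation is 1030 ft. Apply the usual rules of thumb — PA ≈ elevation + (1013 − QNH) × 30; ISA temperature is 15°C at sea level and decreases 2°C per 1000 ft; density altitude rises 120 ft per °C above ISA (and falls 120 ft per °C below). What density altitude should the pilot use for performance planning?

Pressure altitude = 1030 + (1013 − 964) × 30 = 1030 + (+1470) = 2500 ft.
ISA temperature at 2500 ft = 15 − 2 × (2500/1000) = 10°C.
ISA deviation = 7 − 10 = -3°C.
Density altitude = 2500 + 120 × (-3) = 2140 ft.

2140 ft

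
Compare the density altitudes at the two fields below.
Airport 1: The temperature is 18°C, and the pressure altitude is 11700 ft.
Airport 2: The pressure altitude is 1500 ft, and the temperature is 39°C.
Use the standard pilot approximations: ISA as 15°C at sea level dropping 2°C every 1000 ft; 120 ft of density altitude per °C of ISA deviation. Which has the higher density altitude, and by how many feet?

Airport 1 by 10128 ft

Airport 1: ISA temp = -8.4°C, deviation +26.4°C, DA = 11700 + 120 × 26.4 = 14868 ft.
Airport 2: ISA temp = 12°C, deviation +27°C, DA = 1500 + 120 × 27 = 4740 ft.
Airport 1 is higher by 14868 − 4740 = 10128 ft.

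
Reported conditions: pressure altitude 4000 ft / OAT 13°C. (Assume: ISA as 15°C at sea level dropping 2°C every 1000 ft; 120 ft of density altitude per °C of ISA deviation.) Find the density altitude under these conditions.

4720 ft

ISA temperature at 4000 ft = 15 − 2 × (4000/1000) = 7°C.
ISA deviation = 13 − 7 = +6°C.
Density altitude = 4000 + 120 × (6) = 4000 + (+720) = 4720 ft.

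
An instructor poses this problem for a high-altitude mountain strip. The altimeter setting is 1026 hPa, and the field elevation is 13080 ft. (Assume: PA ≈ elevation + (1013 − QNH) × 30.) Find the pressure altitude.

12690 ft

Pressure correction = (1013 − 1026) × 30 = -390 ft.
Pressure altitude = 13080 + (-390) = 12690 ft.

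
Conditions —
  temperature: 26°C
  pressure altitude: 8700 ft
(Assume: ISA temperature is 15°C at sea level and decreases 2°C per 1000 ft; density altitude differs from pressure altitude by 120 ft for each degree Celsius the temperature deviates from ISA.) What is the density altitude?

ISA temperature at 8700 ft = 15 − 2 × (8700/1000) = -2.4°C.
ISA deviation = 26 − (-2.4) = +28.4°C.
Density altitude = 8700 + 120 × (28.4) = 8700 + (+3408) = 12108 ft.

12108 ft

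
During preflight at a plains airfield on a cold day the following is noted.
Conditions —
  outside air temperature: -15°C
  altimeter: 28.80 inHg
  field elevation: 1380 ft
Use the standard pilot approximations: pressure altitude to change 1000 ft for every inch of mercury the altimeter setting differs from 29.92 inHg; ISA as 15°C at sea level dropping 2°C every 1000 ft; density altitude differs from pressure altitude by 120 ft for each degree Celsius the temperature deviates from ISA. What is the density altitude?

-500 ft

Pressure altitude = 1380 + (29.92 − 28.80) × 1000 = 1380 + (+1120) = 2500 ft.
ISA temperature at 2500 ft = 15 − 2 × (2500/1000) = 10°C.
ISA deviation = -15 − 10 = -25°C.
Density altitude = 2500 + 120 × (-25) = -500 ft.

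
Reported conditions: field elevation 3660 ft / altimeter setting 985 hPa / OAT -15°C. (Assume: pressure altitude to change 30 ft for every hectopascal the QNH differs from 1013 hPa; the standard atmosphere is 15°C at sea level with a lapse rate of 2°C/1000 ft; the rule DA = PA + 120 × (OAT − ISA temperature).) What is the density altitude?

1980 ft

Pressure altitude = 3660 + (1013 − 985) × 30 = 3660 + (+840) = 4500 ft.
ISA temperature at 4500 ft = 15 − 2 × (4500/1000) = 6°C.
ISA deviation = -15 − 6 = -21°C.
Density altitude = 4500 + 120 × (-21) = 1980 ft.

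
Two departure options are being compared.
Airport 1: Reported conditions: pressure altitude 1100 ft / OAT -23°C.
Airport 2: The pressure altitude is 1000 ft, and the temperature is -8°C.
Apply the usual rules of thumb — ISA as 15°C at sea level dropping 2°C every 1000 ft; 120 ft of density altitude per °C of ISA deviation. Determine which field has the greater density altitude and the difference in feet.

Airport 1: ISA temp = 12.8°C, deviation -35.8°C, DA = 1100 + 120 × (-35.8) = -3196 ft.
Airport 2: ISA temp = 13°C, deviation -21°C, DA = 1000 + 120 × (-21) = -1520 ft.
Airport 2 is higher by -1520 − (-3196) = 1676 ft.

Airport 2 by 1676 ft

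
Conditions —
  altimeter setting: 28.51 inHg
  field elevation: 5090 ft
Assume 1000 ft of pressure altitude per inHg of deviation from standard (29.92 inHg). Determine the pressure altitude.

Pressure correction = (29.92 − 28.51) × 1000 = +1410 ft.
Pressure altitude = 5090 + (+1410) = 6500 ft.

6500 ft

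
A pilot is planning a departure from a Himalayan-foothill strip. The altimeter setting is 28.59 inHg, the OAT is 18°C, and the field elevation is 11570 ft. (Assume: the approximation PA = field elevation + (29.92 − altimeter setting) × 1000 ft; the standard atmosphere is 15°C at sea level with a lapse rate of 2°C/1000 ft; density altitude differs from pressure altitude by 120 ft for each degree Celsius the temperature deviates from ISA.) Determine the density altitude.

16356 ft

Pressure altitude = 11570 + (29.92 − 28.59) × 1000 = 11570 + (+1330) = 12900 ft.
ISA temperature at 12900 ft = 15 − 2 × (12900/1000) = -10.8°C.
ISA deviation = 18 − (-10.8) = +28.8°C.
Density altitude = 12900 + 120 × (28.8) = 16356 ft.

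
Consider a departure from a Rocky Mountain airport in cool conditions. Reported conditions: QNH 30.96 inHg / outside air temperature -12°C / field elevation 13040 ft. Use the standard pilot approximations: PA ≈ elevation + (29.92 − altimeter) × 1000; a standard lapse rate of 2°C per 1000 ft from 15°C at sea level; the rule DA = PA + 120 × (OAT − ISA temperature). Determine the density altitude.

11640 ft

Pressure altitude = 13040 + (29.92 − 30.96) × 1000 = 13040 + (-1040) = 12000 ft.
ISA temperature at 12000 ft = 15 − 2 × (12000/1000) = -9°C.
ISA deviation = -12 − (-9) = -3°C.
Density altitude = 12000 + 120 × (-3) = 11640 ft.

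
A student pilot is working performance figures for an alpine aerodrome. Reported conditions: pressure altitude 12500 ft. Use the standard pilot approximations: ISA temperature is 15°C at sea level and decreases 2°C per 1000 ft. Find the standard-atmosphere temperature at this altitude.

-10°C

ISA temperature = 15 − 2 × (12500/1000) = 15 − 25 = -10°C.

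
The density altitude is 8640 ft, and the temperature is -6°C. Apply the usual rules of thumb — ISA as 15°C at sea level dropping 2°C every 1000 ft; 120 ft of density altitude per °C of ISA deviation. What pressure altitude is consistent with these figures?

DA = PA + 120 × (OAT − (15 − 2·PA/1000)) = PA + 120·OAT − 1800 + 0.24·PA = 1.24·PA + 120·OAT − 1800.
So 1.24·PA = 8640 − 120 × (-6) + 1800 = 11160.
PA = 11160 / 1.24 = 9000 ft.

9000 ft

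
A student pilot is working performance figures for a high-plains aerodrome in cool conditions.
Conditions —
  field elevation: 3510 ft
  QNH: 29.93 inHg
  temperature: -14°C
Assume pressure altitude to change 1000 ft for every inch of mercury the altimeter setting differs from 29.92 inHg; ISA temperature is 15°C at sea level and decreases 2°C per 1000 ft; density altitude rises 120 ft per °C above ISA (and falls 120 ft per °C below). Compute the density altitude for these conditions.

Pressure altitude = 3510 + (29.92 − 29.93) × 1000 = 3510 + (-10) = 3500 ft.
ISA temperature at 3500 ft = 15 − 2 × (3500/1000) = 8°C.
ISA deviation = -14 − 8 = -22°C.
Density altitude = 3500 + 120 × (-22) = 860 ft.

860 ft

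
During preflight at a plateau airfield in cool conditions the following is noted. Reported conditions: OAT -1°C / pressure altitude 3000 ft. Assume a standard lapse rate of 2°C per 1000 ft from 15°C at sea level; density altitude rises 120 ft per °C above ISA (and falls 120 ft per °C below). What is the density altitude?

ISA temperature at 3000 ft = 15 − 2 × (3000/1000) = 9°C.
ISA deviation = -1 − 9 = -10°C.
Density altitude = 3000 + 120 × (-10) = 3000 + (-1200) = 1800 ft.

1800 ft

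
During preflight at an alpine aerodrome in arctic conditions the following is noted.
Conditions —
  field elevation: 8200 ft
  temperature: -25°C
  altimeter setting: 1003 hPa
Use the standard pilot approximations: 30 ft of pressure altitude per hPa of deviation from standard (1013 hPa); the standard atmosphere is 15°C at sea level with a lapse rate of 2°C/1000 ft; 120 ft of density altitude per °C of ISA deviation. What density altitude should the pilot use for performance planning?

Pressure altitude = 8200 + (1013 − 1003) × 30 = 8200 + (+300) = 8500 ft.
ISA temperature at 8500 ft = 15 − 2 × (8500/1000) = -2°C.
ISA deviation = -25 − (-2) = -23°C.
Density altitude = 8500 + 120 × (-23) = 5740 ft.

5740 ft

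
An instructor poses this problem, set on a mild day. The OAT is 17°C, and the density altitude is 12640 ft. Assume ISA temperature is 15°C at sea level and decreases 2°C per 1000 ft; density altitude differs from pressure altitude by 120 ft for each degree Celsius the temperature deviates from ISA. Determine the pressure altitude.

10000 ft

DA = PA + 120 × (OAT − (15 − 2·PA/1000)) = PA + 120·OAT − 1800 + 0.24·PA = 1.24·PA + 120·OAT − 1800.
So 1.24·PA = 12640 − 120 × 17 + 1800 = 12400.
PA = 12400 / 1.24 = 10000 ft.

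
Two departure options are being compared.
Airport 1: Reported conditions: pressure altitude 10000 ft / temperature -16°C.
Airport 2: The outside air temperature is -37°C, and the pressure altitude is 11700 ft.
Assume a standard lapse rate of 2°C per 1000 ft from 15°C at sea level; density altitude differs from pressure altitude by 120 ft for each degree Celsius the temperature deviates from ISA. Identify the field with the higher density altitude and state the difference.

Airport 1 by 412 ft

Airport 1: ISA temp = -5°C, deviation -11°C, DA = 10000 + 120 × (-11) = 8680 ft.
Airport 2: ISA temp = -8.4°C, deviation -28.6°C, DA = 11700 + 120 × (-28.6) = 8268 ft.
Airport 1 is higher by 8680 − 8268 = 412 ft.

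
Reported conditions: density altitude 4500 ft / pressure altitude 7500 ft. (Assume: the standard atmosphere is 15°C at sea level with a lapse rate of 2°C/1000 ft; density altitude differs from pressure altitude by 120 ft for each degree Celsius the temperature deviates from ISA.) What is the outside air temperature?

Density altitude − pressure altitude = 4500 − 7500 = -3000 ft.
At 120 ft/°C that is an ISA deviation of -3000/120 = -25°C.
ISA temperature at 7500 ft = 15 − 2 × (7500/1000) = 0°C.
OAT = ISA + deviation = 0 + (-25) = -25°C.

-25°C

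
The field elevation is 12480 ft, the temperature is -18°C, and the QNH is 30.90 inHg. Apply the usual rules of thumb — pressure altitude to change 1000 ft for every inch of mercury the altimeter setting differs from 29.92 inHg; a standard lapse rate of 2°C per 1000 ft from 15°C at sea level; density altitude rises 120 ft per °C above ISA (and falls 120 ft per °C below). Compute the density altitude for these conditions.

10300 ft

Pressure altitude = 12480 + (29.92 − 30.90) × 1000 = 12480 + (-980) = 11500 ft.
ISA temperature at 11500 ft = 15 − 2 × (11500/1000) = -8°C.
ISA deviation = -18 − (-8) = -10°C.
Density altitude = 11500 + 120 × (-10) = 10300 ft.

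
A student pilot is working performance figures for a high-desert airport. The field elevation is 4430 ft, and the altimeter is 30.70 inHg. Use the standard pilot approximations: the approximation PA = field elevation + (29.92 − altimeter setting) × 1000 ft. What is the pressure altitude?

Pressure correction = (29.92 − 30.70) × 1000 = -780 ft.
Pressure altitude = 4430 + (-780) = 3650 ft.

3650 ft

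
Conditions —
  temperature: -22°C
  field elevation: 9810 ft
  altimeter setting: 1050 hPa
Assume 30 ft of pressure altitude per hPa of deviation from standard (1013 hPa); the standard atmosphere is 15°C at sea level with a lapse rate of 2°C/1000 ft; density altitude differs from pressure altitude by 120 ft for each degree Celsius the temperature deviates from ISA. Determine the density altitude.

Pressure altitude = 9810 + (1013 − 1050) × 30 = 9810 + (-1110) = 8700 ft.
ISA temperature at 8700 ft = 15 − 2 × (8700/1000) = -2.4°C.
ISA deviation = -22 − (-2.4) = -19.6°C.
Density altitude = 8700 + 120 × (-19.6) = 6348 ft.

6348 ft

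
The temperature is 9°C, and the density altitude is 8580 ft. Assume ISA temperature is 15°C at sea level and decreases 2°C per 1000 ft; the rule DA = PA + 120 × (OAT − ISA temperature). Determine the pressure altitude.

DA = PA + 120 × (OAT − (15 − 2·PA/1000)) = PA + 120·OAT − 1800 + 0.24·PA = 1.24·PA + 120·OAT − 1800.
So 1.24·PA = 8580 − 120 × 9 + 1800 = 9300.
PA = 9300 / 1.24 = 7500 ft.

7500 ft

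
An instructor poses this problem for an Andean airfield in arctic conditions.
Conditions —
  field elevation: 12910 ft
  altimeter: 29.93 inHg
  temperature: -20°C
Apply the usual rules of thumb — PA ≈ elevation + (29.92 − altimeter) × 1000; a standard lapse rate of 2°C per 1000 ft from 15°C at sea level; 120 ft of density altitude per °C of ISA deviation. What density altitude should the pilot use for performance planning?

11796 ft

Pressure altitude = 12910 + (29.92 − 29.93) × 1000 = 12910 + (-10) = 12900 ft.
ISA temperature at 12900 ft = 15 − 2 × (12900/1000) = -10.8°C.
ISA deviation = -20 − (-10.8) = -9.2°C.
Density altitude = 12900 + 120 × (-9.2) = 11796 ft.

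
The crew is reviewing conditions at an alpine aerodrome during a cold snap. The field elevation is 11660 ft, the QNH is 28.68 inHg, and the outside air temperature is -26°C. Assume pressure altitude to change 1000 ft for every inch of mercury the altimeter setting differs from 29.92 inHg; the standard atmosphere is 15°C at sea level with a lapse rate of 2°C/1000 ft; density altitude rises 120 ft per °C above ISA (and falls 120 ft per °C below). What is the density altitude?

11076 ft

Pressure altitude = 11660 + (29.92 − 28.68) × 1000 = 11660 + (+1240) = 12900 ft.
ISA temperature at 12900 ft = 15 − 2 × (12900/1000) = -10.8°C.
ISA deviation = -26 − (-10.8) = -15.2°C.
Density altitude = 12900 + 120 × (-15.2) = 11076 ft.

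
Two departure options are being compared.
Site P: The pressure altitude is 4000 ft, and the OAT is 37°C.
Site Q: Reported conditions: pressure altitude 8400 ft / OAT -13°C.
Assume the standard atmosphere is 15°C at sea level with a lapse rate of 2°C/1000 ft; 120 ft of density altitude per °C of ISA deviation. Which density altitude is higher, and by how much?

Site P by 544 ft

Site P: ISA temp = 7°C, deviation +30°C, DA = 4000 + 120 × 30 = 7600 ft.
Site Q: ISA temp = -1.8°C, deviation -11.2°C, DA = 8400 + 120 × (-11.2) = 7056 ft.
Site P is higher by 7600 − 7056 = 544 ft.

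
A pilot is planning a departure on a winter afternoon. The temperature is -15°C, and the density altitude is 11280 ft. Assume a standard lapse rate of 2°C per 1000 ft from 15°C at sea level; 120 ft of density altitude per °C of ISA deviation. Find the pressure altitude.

12000 ft

DA = PA + 120 × (OAT − (15 − 2·PA/1000)) = PA + 120·OAT − 1800 + 0.24·PA = 1.24·PA + 120·OAT − 1800.
So 1.24·PA = 11280 − 120 × (-15) + 1800 = 14880.
PA = 14880 / 1.24 = 12000 ft.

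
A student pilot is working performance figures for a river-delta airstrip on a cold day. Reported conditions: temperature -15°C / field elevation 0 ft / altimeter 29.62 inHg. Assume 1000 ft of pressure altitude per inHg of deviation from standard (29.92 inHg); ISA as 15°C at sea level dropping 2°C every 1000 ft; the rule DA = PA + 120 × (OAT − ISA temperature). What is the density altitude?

-3228 ft

Pressure altitude = 0 + (29.92 − 29.62) × 1000 = 0 + (+300) = 300 ft.
ISA temperature at 300 ft = 15 − 2 × (300/1000) = 14.4°C.
ISA deviation = -15 − 14.4 = -29.4°C.
Density altitude = 300 + 120 × (-29.4) = -3228 ft.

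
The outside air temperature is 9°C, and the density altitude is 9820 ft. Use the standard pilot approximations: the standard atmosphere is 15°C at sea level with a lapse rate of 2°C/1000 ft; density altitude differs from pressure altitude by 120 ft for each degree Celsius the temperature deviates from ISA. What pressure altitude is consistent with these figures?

8500 ft

DA = PA + 120 × (OAT − (15 − 2·PA/1000)) = PA + 120·OAT − 1800 + 0.24·PA = 1.24·PA + 120·OAT − 1800.
So 1.24·PA = 9820 − 120 × 9 + 1800 = 10540.
PA = 10540 / 1.24 = 8500 ft.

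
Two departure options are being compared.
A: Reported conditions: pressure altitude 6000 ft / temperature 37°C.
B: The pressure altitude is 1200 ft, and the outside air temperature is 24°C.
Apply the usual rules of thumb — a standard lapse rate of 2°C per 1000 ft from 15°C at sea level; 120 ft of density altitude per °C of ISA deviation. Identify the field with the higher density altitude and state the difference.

A by 7512 ft

A: ISA temp = 3°C, deviation +34°C, DA = 6000 + 120 × 34 = 10080 ft.
B: ISA temp = 12.6°C, deviation +11.4°C, DA = 1200 + 120 × 11.4 = 2568 ft.
A is higher by 10080 − 2568 = 7512 ft.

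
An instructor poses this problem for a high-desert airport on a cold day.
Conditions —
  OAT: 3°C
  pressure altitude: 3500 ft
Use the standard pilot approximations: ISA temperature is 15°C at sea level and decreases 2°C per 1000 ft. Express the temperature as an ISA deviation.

ISA-5°C

ISA temperature at 3500 ft = 15 − 2 × (3500/1000) = 8°C.
Deviation = OAT − ISA = 3 − 8 = -5°C.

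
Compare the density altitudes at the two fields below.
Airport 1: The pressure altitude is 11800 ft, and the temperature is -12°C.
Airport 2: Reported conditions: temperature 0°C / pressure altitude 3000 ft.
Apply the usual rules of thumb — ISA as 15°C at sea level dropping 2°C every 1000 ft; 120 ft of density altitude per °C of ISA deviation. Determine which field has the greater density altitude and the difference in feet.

Airport 1: ISA temp = -8.6°C, deviation -3.4°C, DA = 11800 + 120 × (-3.4) = 11392 ft.
Airport 2: ISA temp = 9°C, deviation -9°C, DA = 3000 + 120 × (-9) = 1920 ft.
Airport 1 is higher by 11392 − 1920 = 9472 ft.

Airport 1 by 9472 ft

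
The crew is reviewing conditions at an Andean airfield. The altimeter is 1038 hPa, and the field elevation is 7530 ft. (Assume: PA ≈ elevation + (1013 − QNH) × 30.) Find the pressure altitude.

6780 ft

Pressure correction = (1013 − 1038) × 30 = -750 ft.
Pressure altitude = 7530 + (-750) = 6780 ft.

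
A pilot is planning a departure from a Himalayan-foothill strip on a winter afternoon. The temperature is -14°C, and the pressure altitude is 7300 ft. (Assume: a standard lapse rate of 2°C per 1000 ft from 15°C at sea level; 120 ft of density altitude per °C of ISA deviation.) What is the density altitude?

5572 ft

ISA temperature at 7300 ft = 15 − 2 × (7300/1000) = 0.4°C.
ISA deviation = -14 − 0.4 = -14.4°C.
Density altitude = 7300 + 120 × (-14.4) = 7300 + (-1728) = 5572 ft.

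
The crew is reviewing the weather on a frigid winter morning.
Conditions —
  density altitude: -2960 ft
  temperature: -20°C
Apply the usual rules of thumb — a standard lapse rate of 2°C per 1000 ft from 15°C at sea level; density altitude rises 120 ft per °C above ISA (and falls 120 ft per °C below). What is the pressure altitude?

DA = PA + 120 × (OAT − (15 − 2·PA/1000)) = PA + 120·OAT − 1800 + 0.24·PA = 1.24·PA + 120·OAT − 1800.
So 1.24·PA = -2960 − 120 × (-20) + 1800 = 1240.
PA = 1240 / 1.24 = 1000 ft.

1000 ft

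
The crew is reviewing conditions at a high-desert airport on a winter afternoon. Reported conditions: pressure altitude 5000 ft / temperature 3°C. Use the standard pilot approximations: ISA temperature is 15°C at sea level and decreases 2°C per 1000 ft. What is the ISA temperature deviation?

ISA-2°C

ISA temperature at 5000 ft = 15 − 2 × (5000/1000) = 5°C.
Deviation = OAT − ISA = 3 − 5 = -2°C.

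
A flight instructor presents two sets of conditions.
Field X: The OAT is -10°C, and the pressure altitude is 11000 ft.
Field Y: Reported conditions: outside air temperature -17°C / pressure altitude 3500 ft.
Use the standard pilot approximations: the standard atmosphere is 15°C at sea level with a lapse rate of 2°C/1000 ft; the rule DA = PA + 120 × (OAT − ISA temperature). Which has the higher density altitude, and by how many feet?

Field X by 10140 ft

Field X: ISA temp = -7°C, deviation -3°C, DA = 11000 + 120 × (-3) = 10640 ft.
Field Y: ISA temp = 8°C, deviation -25°C, DA = 3500 + 120 × (-25) = 500 ft.
Field X is higher by 10640 − 500 = 10140 ft.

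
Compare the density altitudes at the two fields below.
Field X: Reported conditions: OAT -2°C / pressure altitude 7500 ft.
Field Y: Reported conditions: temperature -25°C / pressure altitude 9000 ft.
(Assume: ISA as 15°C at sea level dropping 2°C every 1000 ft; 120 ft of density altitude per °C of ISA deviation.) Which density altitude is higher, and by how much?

Field X: ISA temp = 0°C, deviation -2°C, DA = 7500 + 120 × (-2) = 7260 ft.
Field Y: ISA temp = -3°C, deviation -22°C, DA = 9000 + 120 × (-22) = 6360 ft.
Field X is higher by 7260 − 6360 = 900 ft.

Field X by 900 ft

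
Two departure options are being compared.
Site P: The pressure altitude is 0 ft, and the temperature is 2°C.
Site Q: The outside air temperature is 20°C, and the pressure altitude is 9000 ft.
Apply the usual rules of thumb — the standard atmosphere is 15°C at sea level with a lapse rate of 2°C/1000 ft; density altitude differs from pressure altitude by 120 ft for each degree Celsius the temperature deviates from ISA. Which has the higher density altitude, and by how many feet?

Site Q by 13320 ft

Site P: ISA temp = 15°C, deviation -13°C, DA = 0 + 120 × (-13) = -1560 ft.
Site Q: ISA temp = -3°C, deviation +23°C, DA = 9000 + 120 × 23 = 11760 ft.
Site Q is higher by 11760 − (-1560) = 13320 ft.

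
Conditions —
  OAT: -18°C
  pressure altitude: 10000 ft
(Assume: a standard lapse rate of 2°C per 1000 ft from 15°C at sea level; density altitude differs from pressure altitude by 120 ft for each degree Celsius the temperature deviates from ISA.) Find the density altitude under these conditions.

8440 ft

ISA temperature at 10000 ft = 15 − 2 × (10000/1000) = -5°C.
ISA deviation = -18 − (-5) = -13°C.
Density altitude = 10000 + 120 × (-13) = 10000 + (-1560) = 8440 ft.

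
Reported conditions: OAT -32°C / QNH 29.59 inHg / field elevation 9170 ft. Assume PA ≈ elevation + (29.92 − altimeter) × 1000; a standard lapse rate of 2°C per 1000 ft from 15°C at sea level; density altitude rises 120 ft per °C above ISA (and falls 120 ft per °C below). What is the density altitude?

Pressure altitude = 9170 + (29.92 − 29.59) × 1000 = 9170 + (+330) = 9500 ft.
ISA temperature at 9500 ft = 15 − 2 × (9500/1000) = -4°C.
ISA deviation = -32 − (-4) = -28°C.
Density altitude = 9500 + 120 × (-28) = 6140 ft.

6140 ft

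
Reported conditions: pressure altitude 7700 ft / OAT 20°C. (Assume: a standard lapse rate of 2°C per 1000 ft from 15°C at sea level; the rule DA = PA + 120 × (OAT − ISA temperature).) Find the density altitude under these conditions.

ISA temperature at 7700 ft = 15 − 2 × (7700/1000) = -0.4°C.
ISA deviation = 20 − (-0.4) = +20.4°C.
Density altitude = 7700 + 120 × (20.4) = 7700 + (+2448) = 10148 ft.

10148 ft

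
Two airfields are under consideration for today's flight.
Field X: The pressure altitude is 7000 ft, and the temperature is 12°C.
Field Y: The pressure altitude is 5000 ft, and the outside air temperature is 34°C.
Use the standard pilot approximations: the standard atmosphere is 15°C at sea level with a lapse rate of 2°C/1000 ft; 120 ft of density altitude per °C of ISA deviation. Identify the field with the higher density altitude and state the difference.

Field Y by 160 ft

Field X: ISA temp = 1°C, deviation +11°C, DA = 7000 + 120 × 11 = 8320 ft.
Field Y: ISA temp = 5°C, deviation +29°C, DA = 5000 + 120 × 29 = 8480 ft.
Field Y is higher by 8480 − 8320 = 160 ft.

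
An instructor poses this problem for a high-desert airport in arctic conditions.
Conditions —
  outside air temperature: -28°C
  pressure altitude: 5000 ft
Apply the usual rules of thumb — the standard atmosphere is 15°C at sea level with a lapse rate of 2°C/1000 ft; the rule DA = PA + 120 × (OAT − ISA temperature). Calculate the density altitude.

ISA temperature at 5000 ft = 15 − 2 × (5000/1000) = 5°C.
ISA deviation = -28 − 5 = -33°C.
Density altitude = 5000 + 120 × (-33) = 5000 + (-3960) = 1040 ft.

1040 ft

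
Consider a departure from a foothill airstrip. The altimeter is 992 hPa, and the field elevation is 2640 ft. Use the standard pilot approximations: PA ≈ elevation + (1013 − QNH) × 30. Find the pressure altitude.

Pressure correction = (1013 − 992) × 30 = +630 ft.
Pressure altitude = 2640 + (+630) = 3270 ft.

3270 ft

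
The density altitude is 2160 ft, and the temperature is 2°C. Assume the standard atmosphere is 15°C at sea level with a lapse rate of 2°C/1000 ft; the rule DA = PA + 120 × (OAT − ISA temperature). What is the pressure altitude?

3000 ft

DA = PA + 120 × (OAT − (15 − 2·PA/1000)) = PA + 120·OAT − 1800 + 0.24·PA = 1.24·PA + 120·OAT − 1800.
So 1.24·PA = 2160 − 120 × 2 + 1800 = 3720.
PA = 3720 / 1.24 = 3000 ft.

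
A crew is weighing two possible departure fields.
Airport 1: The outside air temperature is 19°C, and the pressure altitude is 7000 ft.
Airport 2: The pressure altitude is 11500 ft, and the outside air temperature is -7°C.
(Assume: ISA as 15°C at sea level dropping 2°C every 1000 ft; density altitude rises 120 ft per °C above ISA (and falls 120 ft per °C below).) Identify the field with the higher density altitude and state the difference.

Airport 1: ISA temp = 1°C, deviation +18°C, DA = 7000 + 120 × 18 = 9160 ft.
Airport 2: ISA temp = -8°C, deviation +1°C, DA = 11500 + 120 × 1 = 11620 ft.
Airport 2 is higher by 11620 − 9160 = 2460 ft.

Airport 2 by 2460 ft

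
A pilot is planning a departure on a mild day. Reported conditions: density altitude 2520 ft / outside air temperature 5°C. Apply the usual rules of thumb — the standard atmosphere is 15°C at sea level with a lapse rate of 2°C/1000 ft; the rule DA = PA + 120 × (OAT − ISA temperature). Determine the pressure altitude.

3000 ft

DA = PA + 120 × (OAT − (15 − 2·PA/1000)) = PA + 120·OAT − 1800 + 0.24·PA = 1.24·PA + 120·OAT − 1800.
So 1.24·PA = 2520 − 120 × 5 + 1800 = 3720.
PA = 3720 / 1.24 = 3000 ft.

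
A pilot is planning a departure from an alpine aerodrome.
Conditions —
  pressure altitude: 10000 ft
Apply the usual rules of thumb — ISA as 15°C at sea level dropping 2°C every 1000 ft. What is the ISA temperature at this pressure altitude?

-5°C

ISA temperature = 15 − 2 × (10000/1000) = 15 − 20 = -5°C.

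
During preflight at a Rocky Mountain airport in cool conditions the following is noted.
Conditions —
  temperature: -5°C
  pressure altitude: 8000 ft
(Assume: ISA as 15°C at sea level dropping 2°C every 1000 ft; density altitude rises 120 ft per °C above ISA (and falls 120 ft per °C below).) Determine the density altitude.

7520 ft

ISA temperature at 8000 ft = 15 − 2 × (8000/1000) = -1°C.
ISA deviation = -5 − (-1) = -4°C.
Density altitude = 8000 + 120 × (-4) = 8000 + (-480) = 7520 ft.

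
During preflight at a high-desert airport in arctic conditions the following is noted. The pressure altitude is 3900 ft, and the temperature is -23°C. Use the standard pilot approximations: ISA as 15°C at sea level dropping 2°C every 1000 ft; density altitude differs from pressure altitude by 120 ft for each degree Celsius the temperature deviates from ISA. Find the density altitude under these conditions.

ISA temperature at 3900 ft = 15 − 2 × (3900/1000) = 7.2°C.
ISA deviation = -23 − 7.2 = -30.2°C.
Density altitude = 3900 + 120 × (-30.2) = 3900 + (-3624) = 276 ft.

276 ft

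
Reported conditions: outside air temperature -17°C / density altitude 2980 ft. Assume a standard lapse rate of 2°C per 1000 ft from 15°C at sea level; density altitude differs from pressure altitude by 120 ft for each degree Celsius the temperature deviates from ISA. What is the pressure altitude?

DA = PA + 120 × (OAT − (15 − 2·PA/1000)) = PA + 120·OAT − 1800 + 0.24·PA = 1.24·PA + 120·OAT − 1800.
So 1.24·PA = 2980 − 120 × (-17) + 1800 = 6820.
PA = 6820 / 1.24 = 5500 ft.

5500 ft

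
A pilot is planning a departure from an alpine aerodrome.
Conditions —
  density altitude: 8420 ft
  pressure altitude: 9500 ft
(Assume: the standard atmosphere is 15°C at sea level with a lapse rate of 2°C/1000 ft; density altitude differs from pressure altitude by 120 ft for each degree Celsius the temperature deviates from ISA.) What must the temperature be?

Density altitude − pressure altitude = 8420 − 9500 = -1080 ft.
At 120 ft/°C that is an ISA deviation of -1080/120 = -9°C.
ISA temperature at 9500 ft = 15 − 2 × (9500/1000) = -4°C.
OAT = ISA + deviation = -4 + (-9) = -13°C.

-13°C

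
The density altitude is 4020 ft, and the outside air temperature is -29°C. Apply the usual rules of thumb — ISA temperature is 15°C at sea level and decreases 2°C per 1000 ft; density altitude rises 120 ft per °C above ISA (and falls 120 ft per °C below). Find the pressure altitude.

DA = PA + 120 × (OAT − (15 − 2·PA/1000)) = PA + 120·OAT − 1800 + 0.24·PA = 1.24·PA + 120·OAT − 1800.
So 1.24·PA = 4020 − 120 × (-29) + 1800 = 9300.
PA = 9300 / 1.24 = 7500 ft.

7500 ft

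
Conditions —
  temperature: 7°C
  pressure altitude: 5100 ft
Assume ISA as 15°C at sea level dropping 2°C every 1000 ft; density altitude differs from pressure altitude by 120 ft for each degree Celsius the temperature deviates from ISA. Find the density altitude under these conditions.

ISA temperature at 5100 ft = 15 − 2 × (5100/1000) = 4.8°C.
ISA deviation = 7 − 4.8 = +2.2°C.
Density altitude = 5100 + 120 × (2.2) = 5100 + (+264) = 5364 ft.

5364 ft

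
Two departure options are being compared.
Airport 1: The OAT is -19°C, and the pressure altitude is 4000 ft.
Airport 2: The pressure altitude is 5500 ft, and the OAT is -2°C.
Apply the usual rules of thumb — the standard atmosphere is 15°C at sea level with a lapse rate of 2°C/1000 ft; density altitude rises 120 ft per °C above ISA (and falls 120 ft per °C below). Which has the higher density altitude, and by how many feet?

Airport 2 by 3900 ft

Airport 1: ISA temp = 7°C, deviation -26°C, DA = 4000 + 120 × (-26) = 880 ft.
Airport 2: ISA temp = 4°C, deviation -6°C, DA = 5500 + 120 × (-6) = 4780 ft.
Airport 2 is higher by 4780 − 880 = 3900 ft.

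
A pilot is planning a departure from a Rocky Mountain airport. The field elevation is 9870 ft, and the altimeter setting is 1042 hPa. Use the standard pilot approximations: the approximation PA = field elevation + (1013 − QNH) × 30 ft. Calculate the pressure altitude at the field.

9000 ft

Pressure correction = (1013 − 1042) × 30 = -870 ft.
Pressure altitude = 9870 + (-870) = 9000 ft.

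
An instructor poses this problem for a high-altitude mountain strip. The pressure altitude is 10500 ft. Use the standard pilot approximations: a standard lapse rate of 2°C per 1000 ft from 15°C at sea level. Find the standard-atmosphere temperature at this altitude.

-6°C

ISA temperature = 15 − 2 × (10500/1000) = 15 − 21 = -6°C.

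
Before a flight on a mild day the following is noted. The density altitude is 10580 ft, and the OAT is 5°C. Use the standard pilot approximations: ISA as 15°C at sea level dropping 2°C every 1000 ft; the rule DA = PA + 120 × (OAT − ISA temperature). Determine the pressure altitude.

9500 ft

DA = PA + 120 × (OAT − (15 − 2·PA/1000)) = PA + 120·OAT − 1800 + 0.24·PA = 1.24·PA + 120·OAT − 1800.
So 1.24·PA = 10580 − 120 × 5 + 1800 = 11780.
PA = 11780 / 1.24 = 9500 ft.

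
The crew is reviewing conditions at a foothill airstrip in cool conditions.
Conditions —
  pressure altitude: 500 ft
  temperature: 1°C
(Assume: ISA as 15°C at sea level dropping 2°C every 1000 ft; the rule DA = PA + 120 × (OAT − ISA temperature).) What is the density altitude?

-1060 ft

ISA temperature at 500 ft = 15 − 2 × (500/1000) = 14°C.
ISA deviation = 1 − 14 = -13°C.
Density altitude = 500 + 120 × (-13) = 500 + (-1560) = -1060 ft.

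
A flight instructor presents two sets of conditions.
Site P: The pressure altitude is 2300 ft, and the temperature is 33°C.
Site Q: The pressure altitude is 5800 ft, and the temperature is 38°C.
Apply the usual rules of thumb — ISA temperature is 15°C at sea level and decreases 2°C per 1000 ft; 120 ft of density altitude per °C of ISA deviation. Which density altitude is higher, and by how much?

Site P: ISA temp = 10.4°C, deviation +22.6°C, DA = 2300 + 120 × 22.6 = 5012 ft.
Site Q: ISA temp = 3.4°C, deviation +34.6°C, DA = 5800 + 120 × 34.6 = 9952 ft.
Site Q is higher by 9952 − 5012 = 4940 ft.

Site Q by 4940 ft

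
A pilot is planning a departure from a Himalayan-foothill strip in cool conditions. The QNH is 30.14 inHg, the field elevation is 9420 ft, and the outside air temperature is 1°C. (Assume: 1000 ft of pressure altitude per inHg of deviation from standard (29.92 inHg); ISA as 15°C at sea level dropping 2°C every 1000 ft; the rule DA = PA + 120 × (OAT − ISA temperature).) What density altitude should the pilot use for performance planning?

Pressure altitude = 9420 + (29.92 − 30.14) × 1000 = 9420 + (-220) = 9200 ft.
ISA temperature at 9200 ft = 15 − 2 × (9200/1000) = -3.4°C.
ISA deviation = 1 − (-3.4) = +4.4°C.
Density altitude = 9200 + 120 × (4.4) = 9728 ft.

9728 ft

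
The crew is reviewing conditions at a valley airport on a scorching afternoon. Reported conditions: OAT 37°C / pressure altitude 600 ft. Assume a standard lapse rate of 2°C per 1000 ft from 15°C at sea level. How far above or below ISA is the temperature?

ISA temperature at 600 ft = 15 − 2 × (600/1000) = 13.8°C.
Deviation = OAT − ISA = 37 − 13.8 = +23.2°C.

ISA+23.2°C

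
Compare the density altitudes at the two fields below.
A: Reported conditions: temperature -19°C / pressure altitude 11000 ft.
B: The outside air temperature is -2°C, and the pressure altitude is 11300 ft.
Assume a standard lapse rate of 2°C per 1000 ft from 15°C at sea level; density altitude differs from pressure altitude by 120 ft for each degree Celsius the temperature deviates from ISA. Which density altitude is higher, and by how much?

B by 2412 ft

A: ISA temp = -7°C, deviation -12°C, DA = 11000 + 120 × (-12) = 9560 ft.
B: ISA temp = -7.6°C, deviation +5.6°C, DA = 11300 + 120 × 5.6 = 11972 ft.
B is higher by 11972 − 9560 = 2412 ft.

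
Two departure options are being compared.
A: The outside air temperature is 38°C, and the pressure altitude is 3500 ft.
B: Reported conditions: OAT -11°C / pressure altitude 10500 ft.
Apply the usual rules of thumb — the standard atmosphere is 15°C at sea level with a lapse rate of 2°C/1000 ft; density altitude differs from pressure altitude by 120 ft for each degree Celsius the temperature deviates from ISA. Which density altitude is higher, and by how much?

A: ISA temp = 8°C, deviation +30°C, DA = 3500 + 120 × 30 = 7100 ft.
B: ISA temp = -6°C, deviation -5°C, DA = 10500 + 120 × (-5) = 9900 ft.
B is higher by 9900 − 7100 = 2800 ft.

B by 2800 ft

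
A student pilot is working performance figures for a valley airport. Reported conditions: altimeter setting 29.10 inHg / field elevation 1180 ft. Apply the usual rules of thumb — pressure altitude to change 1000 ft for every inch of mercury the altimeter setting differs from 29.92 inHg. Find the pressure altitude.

Pressure correction = (29.92 − 29.10) × 1000 = +820 ft.
Pressure altitude = 1180 + (+820) = 2000 ft.

2000 ft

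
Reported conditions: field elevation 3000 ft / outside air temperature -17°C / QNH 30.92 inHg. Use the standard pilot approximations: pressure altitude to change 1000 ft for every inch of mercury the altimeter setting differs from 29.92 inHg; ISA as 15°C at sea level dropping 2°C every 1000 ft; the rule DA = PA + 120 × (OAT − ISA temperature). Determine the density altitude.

-1360 ft

Pressure altitude = 3000 + (29.92 − 30.92) × 1000 = 3000 + (-1000) = 2000 ft.
ISA temperature at 2000 ft = 15 − 2 × (2000/1000) = 11°C.
ISA deviation = -17 − 11 = -28°C.
Density altitude = 2000 + 120 × (-28) = -1360 ft.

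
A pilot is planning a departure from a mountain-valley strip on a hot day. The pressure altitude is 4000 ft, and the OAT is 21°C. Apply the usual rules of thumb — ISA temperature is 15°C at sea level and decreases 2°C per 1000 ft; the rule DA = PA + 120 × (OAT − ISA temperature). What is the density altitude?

ISA temperature at 4000 ft = 15 − 2 × (4000/1000) = 7°C.
ISA deviation = 21 − 7 = +14°C.
Density altitude = 4000 + 120 × (14) = 4000 + (+1680) = 5680 ft.

5680 ft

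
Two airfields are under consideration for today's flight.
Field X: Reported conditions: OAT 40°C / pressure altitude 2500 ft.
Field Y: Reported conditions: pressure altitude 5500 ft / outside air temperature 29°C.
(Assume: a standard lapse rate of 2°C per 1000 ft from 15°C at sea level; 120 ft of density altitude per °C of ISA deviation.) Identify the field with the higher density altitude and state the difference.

Field Y by 2400 ft

Field X: ISA temp = 10°C, deviation +30°C, DA = 2500 + 120 × 30 = 6100 ft.
Field Y: ISA temp = 4°C, deviation +25°C, DA = 5500 + 120 × 25 = 8500 ft.
Field Y is higher by 8500 − 6100 = 2400 ft.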